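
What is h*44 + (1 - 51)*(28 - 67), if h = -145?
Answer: -4430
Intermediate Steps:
h*44 + (1 - 51)*(28 - 67) = -145*44 + (1 - 51)*(28 - 67) = -6380 - 50*(-39) = -6380 + 1950 = -4430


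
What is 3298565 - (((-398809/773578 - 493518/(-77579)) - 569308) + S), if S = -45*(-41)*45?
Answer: 227141275127241383/60013407662 ≈ 3.7848e+6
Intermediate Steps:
S = 83025 (S = 1845*45 = 83025)
3298565 - (((-398809/773578 - 493518/(-77579)) - 569308) + S) = 3298565 - (((-398809/773578 - 493518/(-77579)) - 569308) + 83025) = 3298565 - (((-398809*1/773578 - 493518*(-1/77579)) - 569308) + 83025) = 3298565 - (((-398809/773578 + 493518/77579) - 569308) + 83025) = 3298565 - ((350835463993/60013407662 - 569308) + 83025) = 3298565 - (-34165762253773903/60013407662 + 83025) = 3298565 - 1*(-29183149082636353/60013407662) = 3298565 + 29183149082636353/60013407662 = 227141275127241383/60013407662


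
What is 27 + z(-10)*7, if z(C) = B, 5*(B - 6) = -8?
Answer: 289/5 ≈ 57.800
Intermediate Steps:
B = 22/5 (B = 6 + (⅕)*(-8) = 6 - 8/5 = 22/5 ≈ 4.4000)
z(C) = 22/5
27 + z(-10)*7 = 27 + (22/5)*7 = 27 + 154/5 = 289/5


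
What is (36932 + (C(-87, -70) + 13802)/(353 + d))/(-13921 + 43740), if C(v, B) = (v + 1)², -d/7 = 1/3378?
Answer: 44110320808/35556980713 ≈ 1.2406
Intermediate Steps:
d = -7/3378 ≈ -0.0020722
C(v, B) = (1 + v)²
(36932 + (C(-87, -70) + 13802)/(353 + d))/(-13921 + 43740) = (36932 + ((1 - 87)² + 13802)/(353 - 7/3378))/(-13921 + 43740) = (36932 + ((-86)² + 13802)/(1192427/3378))/29819 = (36932 + (7396 + 13802)*(3378/1192427))*(1/29819) = (36932 + 21198*(3378/1192427))*(1/29819) = (36932 + 71606844/1192427)*(1/29819) = (44110320808/1192427)*(1/29819) = 44110320808/35556980713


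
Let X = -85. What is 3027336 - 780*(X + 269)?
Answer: 2883816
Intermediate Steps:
3027336 - 780*(X + 269) = 3027336 - 780*(-85 + 269) = 3027336 - 780*184 = 3027336 - 1*143520 = 3027336 - 143520 = 2883816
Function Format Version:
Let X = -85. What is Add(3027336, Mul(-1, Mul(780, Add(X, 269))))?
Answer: 2883816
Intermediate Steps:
Add(3027336, Mul(-1, Mul(780, Add(X, 269)))) = Add(3027336, Mul(-1, Mul(780, Add(-85, 269)))) = Add(3027336, Mul(-1, Mul(780, 184))) = Add(3027336, Mul(-1, 143520)) = Add(3027336, -143520) = 2883816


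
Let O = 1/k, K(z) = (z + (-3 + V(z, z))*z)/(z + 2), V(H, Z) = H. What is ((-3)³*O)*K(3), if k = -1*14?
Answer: 81/70 ≈ 1.1571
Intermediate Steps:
k = -14
K(z) = (z + z*(-3 + z))/(2 + z) (K(z) = (z + (-3 + z)*z)/(z + 2) = (z + z*(-3 + z))/(2 + z))
O = -1/14 (O = 1/(-14) = -1/14 ≈ -0.071429)
((-3)³*O)*K(3) = ((-3)³*(-1/14))*(3*(-2 + 3)/(2 + 3)) = (-27*(-1/14))*(3*1/5) = 27*(3*(⅕)*1)/14 = (27/14)*(⅗) = 81/70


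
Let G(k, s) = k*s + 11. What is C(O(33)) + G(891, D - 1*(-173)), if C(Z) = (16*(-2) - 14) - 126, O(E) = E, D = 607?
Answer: 694819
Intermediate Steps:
G(k, s) = 11 + k*s
C(Z) = -172 (C(Z) = (-32 - 14) - 126 = -46 - 126 = -172)
C(O(33)) + G(891, D - 1*(-173)) = -172 + (11 + 891*(607 - 1*(-173))) = -172 + (11 + 891*(607 + 173)) = -172 + (11 + 891*780) = -172 + (11 + 694980) = -172 + 694991 = 694819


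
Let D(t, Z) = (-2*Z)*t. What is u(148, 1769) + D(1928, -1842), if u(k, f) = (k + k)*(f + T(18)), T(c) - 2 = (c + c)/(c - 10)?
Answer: 7628300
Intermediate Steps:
D(t, Z) = -2*Z*t
T(c) = 2 + 2*c/(-10 + c) (T(c) = 2 + (c + c)/(c - 10) = 2 + (2*c)/(-10 + c) = 2 + 2*c/(-10 + c))
u(k, f) = 2*k*(13/2 + f) (u(k, f) = (k + k)*(f + 4*(-5 + 18)/(-10 + 18)) = (2*k)*(f + 4*13/8) = (2*k)*(f + 4*(⅛)*13) = (2*k)*(f + 13/2) = (2*k)*(13/2 + f) = 2*k*(13/2 + f))
u(148, 1769) + D(1928, -1842) = 148*(13 + 2*1769) - 2*(-1842)*1928 = 148*(13 + 3538) + 7102752 = 148*3551 + 7102752 = 525548 + 7102752 = 7628300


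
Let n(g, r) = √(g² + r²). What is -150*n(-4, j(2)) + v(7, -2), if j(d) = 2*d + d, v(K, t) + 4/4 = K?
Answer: 6 - 300*√13 ≈ -1075.7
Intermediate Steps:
v(K, t) = -1 + K
j(d) = 3*d
-150*n(-4, j(2)) + v(7, -2) = -150*√((-4)² + (3*2)²) + (-1 + 7) = -150*√(16 + 6²) + 6 = -150*√(16 + 36) + 6 = -300*√13 + 6 = 6 - 300*√13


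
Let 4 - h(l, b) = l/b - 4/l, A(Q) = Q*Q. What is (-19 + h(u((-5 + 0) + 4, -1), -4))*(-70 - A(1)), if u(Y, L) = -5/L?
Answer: 18389/20 ≈ 919.45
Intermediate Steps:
A(Q) = Q**2
h(l, b) = 4 + 4/l - l/b (h(l, b) = 4 - (l/b - 4/l) = 4 - (-4/l + l/b) = 4 + (4/l - l/b) = 4 + 4/l - l/b)
(-19 + h(u((-5 + 0) + 4, -1), -4))*(-70 - A(1)) = (-19 + (4 + 4/((-5/(-1))) - 1*(-5/(-1))/(-4)))*(-70 - 1*1**2) = (-19 + (4 + 4/((-5*(-1))) - 1*(-5*(-1))*(-1/4)))*(-70 - 1*1) = (-19 + (4 + 4/5 - 1*5*(-1/4)))*(-70 - 1) = (-19 + (4 + 4*(1/5) + 5/4))*(-71) = (-19 + (4 + 4/5 + 5/4))*(-71) = (-19 + 121/20)*(-71) = -259/20*(-71) = 18389/20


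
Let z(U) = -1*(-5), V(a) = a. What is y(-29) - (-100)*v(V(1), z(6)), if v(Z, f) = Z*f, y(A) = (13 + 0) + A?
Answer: 484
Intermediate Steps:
z(U) = 5
y(A) = 13 + A
y(-29) - (-100)*v(V(1), z(6)) = (13 - 29) - (-100)*1*5 = -16 - (-100)*5 = -16 - 1*(-500) = -16 + 500 = 484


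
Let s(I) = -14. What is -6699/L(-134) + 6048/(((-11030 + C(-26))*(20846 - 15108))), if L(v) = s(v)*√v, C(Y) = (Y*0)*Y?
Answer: -1512/15822535 - 957*I*√134/268 ≈ -9.556e-5 - 41.336*I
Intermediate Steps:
C(Y) = 0 (C(Y) = 0*Y = 0)
L(v) = -14*√v
-6699/L(-134) + 6048/(((-11030 + C(-26))*(20846 - 15108))) = -6699*I*√134/1876 + 6048/(((-11030 + 0)*(20846 - 15108))) = -6699*I*√134/1876 + 6048/((-11030*5738)) = -6699*I*√134/1876 + 6048/(-63290140) = -957*I*√134/268 + 6048*(-1/63290140) = -957*I*√134/268 - 1512/15822535 = -1512/15822535 - 957*I*√134/268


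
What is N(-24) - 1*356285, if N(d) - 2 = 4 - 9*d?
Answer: -356063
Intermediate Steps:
N(d) = 6 - 9*d (N(d) = 2 + (4 - 9*d) = 6 - 9*d)
N(-24) - 1*356285 = (6 - 9*(-24)) - 1*356285 = (6 + 216) - 356285 = 222 - 356285 = -356063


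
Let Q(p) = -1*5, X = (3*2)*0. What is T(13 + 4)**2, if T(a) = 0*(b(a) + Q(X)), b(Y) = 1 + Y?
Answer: 0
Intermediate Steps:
X = 0 (X = 6*0 = 0)
Q(p) = -5
T(a) = 0 (T(a) = 0*((1 + a) - 5) = 0*(-4 + a) = 0)
T(13 + 4)**2 = 0**2 = 0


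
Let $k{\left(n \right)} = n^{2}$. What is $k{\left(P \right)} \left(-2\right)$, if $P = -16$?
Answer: $-512$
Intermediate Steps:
$k{\left(P \right)} \left(-2\right) = \left(-16\right)^{2} \left(-2\right) = 256 \left(-2\right) = -512$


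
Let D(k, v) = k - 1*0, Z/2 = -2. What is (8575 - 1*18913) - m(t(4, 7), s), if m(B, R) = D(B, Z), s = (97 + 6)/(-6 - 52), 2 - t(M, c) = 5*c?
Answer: -10305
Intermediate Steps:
Z = -4 (Z = 2*(-2) = -4)
D(k, v) = k (D(k, v) = k + 0 = k)
t(M, c) = 2 - 5*c
s = -103/58 (s = 103/(-58) = 103*(-1/58) = -103/58 ≈ -1.7759)
m(B, R) = B
(8575 - 1*18913) - m(t(4, 7), s) = (8575 - 1*18913) - (2 - 5*7) = (8575 - 18913) - (2 - 35) = -10338 - 1*(-33) = -10338 + 33 = -10305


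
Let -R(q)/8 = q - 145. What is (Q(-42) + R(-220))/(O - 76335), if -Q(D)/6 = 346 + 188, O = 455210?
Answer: -284/378875 ≈ -0.00074959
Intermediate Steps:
Q(D) = -3204 (Q(D) = -6*(346 + 188) = -6*534 = -3204)
R(q) = 1160 - 8*q (R(q) = -8*(q - 145) = -8*(-145 + q) = 1160 - 8*q)
(Q(-42) + R(-220))/(O - 76335) = (-3204 + (1160 - 8*(-220)))/(455210 - 76335) = (-3204 + (1160 + 1760))/378875 = (-3204 + 2920)*(1/378875) = -284*1/378875 = -284/378875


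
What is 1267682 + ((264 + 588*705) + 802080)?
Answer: 2484566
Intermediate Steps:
1267682 + ((264 + 588*705) + 802080) = 1267682 + ((264 + 414540) + 802080) = 1267682 + (414804 + 802080) = 1267682 + 1216884 = 2484566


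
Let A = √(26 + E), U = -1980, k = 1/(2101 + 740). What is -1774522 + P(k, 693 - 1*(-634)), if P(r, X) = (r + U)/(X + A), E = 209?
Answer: -8876400131531921/5002131654 + 5625179*√235/5002131654 ≈ -1.7745e+6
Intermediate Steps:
k = 1/2841 ≈ 0.00035199
A = √235 (A = √(26 + 209) = √235 ≈ 15.330)
P(r, X) = (-1980 + r)/(X + √235) (P(r, X) = (r - 1980)/(X + √235) = (-1980 + r)/(X + √235))
-1774522 + P(k, 693 - 1*(-634)) = -1774522 + (-1980 + 1/2841)/((693 - 1*(-634)) + √235) = -1774522 - 5625179/2841/((693 + 634) + √235) = -1774522 - 5625179/2841/(1327 + √235) = -1774522 - 5625179/(2841*(1327 + √235))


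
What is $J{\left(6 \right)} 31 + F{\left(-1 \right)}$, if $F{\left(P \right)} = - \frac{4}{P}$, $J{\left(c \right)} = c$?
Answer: $190$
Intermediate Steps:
$J{\left(6 \right)} 31 + F{\left(-1 \right)} = 6 \cdot 31 - \frac{4}{-1} = 186 - -4 = 186 + 4 = 190$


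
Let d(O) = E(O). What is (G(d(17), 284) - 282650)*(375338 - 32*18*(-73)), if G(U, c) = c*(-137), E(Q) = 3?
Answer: -134213807388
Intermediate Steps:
d(O) = 3
G(U, c) = -137*c
(G(d(17), 284) - 282650)*(375338 - 32*18*(-73)) = (-137*284 - 282650)*(375338 - 32*18*(-73)) = (-38908 - 282650)*(375338 - 576*(-73)) = -321558*(375338 + 42048) = -321558*417386 = -134213807388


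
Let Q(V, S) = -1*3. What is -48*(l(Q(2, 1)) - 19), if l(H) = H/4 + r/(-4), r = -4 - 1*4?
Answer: 852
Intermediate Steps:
r = -8 (r = -4 - 4 = -8)
Q(V, S) = -3
l(H) = 2 + H/4 (l(H) = H/4 - 8/(-4) = H*(1/4) - 8*(-1/4) = H/4 + 2 = 2 + H/4)
-48*(l(Q(2, 1)) - 19) = -48*((2 + (1/4)*(-3)) - 19) = -48*((2 - 3/4) - 19) = -48*(5/4 - 19) = -48*(-71/4) = 852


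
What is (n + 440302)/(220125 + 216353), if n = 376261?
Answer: 816563/436478 ≈ 1.8708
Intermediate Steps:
(n + 440302)/(220125 + 216353) = (376261 + 440302)/(220125 + 216353) = 816563/436478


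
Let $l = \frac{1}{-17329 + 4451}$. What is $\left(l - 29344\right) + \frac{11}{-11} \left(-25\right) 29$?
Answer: $- \frac{368555483}{12878} \approx -28619.0$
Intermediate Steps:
$l = - \frac{1}{12878}$ ($l = \frac{1}{-12878} = - \frac{1}{12878} \approx -7.7652 \cdot 10^{-5}$)
$\left(l - 29344\right) + \frac{11}{-11} \left(-25\right) 29 = \left(- \frac{1}{12878} - 29344\right) + \frac{11}{-11} \left(-25\right) 29 = - \frac{377892033}{12878} + 11 \left(- \frac{1}{11}\right) \left(-25\right) 29 = - \frac{377892033}{12878} + \left(-1\right) \left(-25\right) 29 = - \frac{377892033}{12878} + 25 \cdot 29 = - \frac{377892033}{12878} + 725 = - \frac{368555483}{12878}$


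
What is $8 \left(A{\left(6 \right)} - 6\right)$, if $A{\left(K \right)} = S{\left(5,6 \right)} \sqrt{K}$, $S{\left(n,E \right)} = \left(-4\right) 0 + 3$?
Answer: $-48 + 24 \sqrt{6} \approx 10.788$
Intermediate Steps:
$S{\left(n,E \right)} = 3$ ($S{\left(n,E \right)} = 0 + 3 = 3$)
$A{\left(K \right)} = 3 \sqrt{K}$
$8 \left(A{\left(6 \right)} - 6\right) = 8 \left(3 \sqrt{6} - 6\right) = 8 \left(-6 + 3 \sqrt{6}\right) = -48 + 24 \sqrt{6}$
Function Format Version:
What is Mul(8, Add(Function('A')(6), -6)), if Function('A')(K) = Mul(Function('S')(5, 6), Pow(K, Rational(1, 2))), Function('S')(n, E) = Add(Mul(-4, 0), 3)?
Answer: Add(-48, Mul(24, Pow(6, Rational(1, 2)))) ≈ 10.788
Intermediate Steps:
Function('S')(n, E) = 3 (Function('S')(n, E) = Add(0, 3) = 3)
Function('A')(K) = Mul(3, Pow(K, Rational(1, 2)))
Mul(8, Add(Function('A')(6), -6)) = Mul(8, Add(Mul(3, Pow(6, Rational(1, 2))), -6)) = Mul(8, Add(-6, Mul(3, Pow(6, Rational(1, 2))))) = Add(-48, Mul(24, Pow(6, Rational(1, 2))))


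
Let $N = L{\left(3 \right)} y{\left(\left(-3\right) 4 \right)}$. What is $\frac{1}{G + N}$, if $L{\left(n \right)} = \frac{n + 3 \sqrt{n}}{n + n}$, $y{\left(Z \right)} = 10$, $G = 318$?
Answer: $\frac{323}{104254} - \frac{5 \sqrt{3}}{104254} \approx 0.0030151$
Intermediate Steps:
$L{\left(n \right)} = \frac{n + 3 \sqrt{n}}{2 n}$
$N = 5 + 5 \sqrt{3}$ ($N = \left(\frac{1}{2} + \frac{3}{2 \sqrt{3}}\right) 10 = \left(\frac{1}{2} + \frac{3 \frac{\sqrt{3}}{3}}{2}\right) 10 = \left(\frac{1}{2} + \frac{\sqrt{3}}{2}\right) 10 = 5 + 5 \sqrt{3} \approx 13.66$)
$\frac{1}{G + N} = \frac{1}{318 + \left(5 + 5 \sqrt{3}\right)} = \frac{1}{323 + 5 \sqrt{3}}$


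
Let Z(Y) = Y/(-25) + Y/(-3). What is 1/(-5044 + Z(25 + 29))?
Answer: -25/126604 ≈ -0.00019747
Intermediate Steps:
Z(Y) = -28*Y/75 (Z(Y) = Y*(-1/25) + Y*(-⅓) = -Y/25 - Y/3 = -28*Y/75)
1/(-5044 + Z(25 + 29)) = 1/(-5044 - 28*(25 + 29)/75) = 1/(-5044 - 28/75*54) = 1/(-5044 - 504/25) = 1/(-126604/25) = -25/126604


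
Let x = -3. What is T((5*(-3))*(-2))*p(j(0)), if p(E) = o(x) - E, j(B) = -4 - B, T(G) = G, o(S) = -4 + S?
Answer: -90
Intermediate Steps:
p(E) = -7 - E (p(E) = (-4 - 3) - E = -7 - E)
T((5*(-3))*(-2))*p(j(0)) = ((5*(-3))*(-2))*(-7 - (-4 - 1*0)) = (-15*(-2))*(-7 - (-4 + 0)) = 30*(-7 - 1*(-4)) = 30*(-7 + 4) = 30*(-3) = -90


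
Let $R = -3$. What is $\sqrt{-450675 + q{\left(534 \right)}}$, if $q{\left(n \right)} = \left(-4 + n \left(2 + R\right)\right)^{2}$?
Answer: $i \sqrt{161231} \approx 401.54 i$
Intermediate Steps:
$q{\left(n \right)} = \left(-4 - n\right)^{2}$ ($q{\left(n \right)} = \left(-4 + n \left(2 - 3\right)\right)^{2} = \left(-4 + n \left(-1\right)\right)^{2} = \left(-4 - n\right)^{2}$)
$\sqrt{-450675 + q{\left(534 \right)}} = \sqrt{-450675 + \left(4 + 534\right)^{2}} = \sqrt{-450675 + 538^{2}} = \sqrt{-450675 + 289444} = \sqrt{-161231} = i \sqrt{161231}$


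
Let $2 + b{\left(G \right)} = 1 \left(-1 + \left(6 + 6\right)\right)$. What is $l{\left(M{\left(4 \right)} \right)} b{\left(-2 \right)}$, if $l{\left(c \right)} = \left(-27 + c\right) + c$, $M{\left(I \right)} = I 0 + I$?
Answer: $-171$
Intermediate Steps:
$M{\left(I \right)} = I$ ($M{\left(I \right)} = 0 + I = I$)
$b{\left(G \right)} = 9$ ($b{\left(G \right)} = -2 + 1 \left(-1 + \left(6 + 6\right)\right) = -2 + 1 \left(-1 + 12\right) = -2 + 1 \cdot 11 = -2 + 11 = 9$)
$l{\left(c \right)} = -27 + 2 c$
$l{\left(M{\left(4 \right)} \right)} b{\left(-2 \right)} = \left(-27 + 2 \cdot 4\right) 9 = \left(-27 + 8\right) 9 = \left(-19\right) 9 = -171$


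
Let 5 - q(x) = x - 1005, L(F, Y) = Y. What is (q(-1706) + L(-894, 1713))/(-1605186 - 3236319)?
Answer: -4429/4841505 ≈ -0.00091480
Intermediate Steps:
q(x) = 1010 - x (q(x) = 5 - (x - 1005) = 5 - (-1005 + x) = 5 + (1005 - x) = 1010 - x)
(q(-1706) + L(-894, 1713))/(-1605186 - 3236319) = ((1010 - 1*(-1706)) + 1713)/(-1605186 - 3236319) = ((1010 + 1706) + 1713)/(-4841505) = (2716 + 1713)*(-1/4841505) = 4429*(-1/4841505) = -4429/4841505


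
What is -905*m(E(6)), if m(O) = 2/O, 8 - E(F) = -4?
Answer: -905/6 ≈ -150.83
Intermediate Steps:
E(F) = 12 (E(F) = 8 - 1*(-4) = 8 + 4 = 12)
-905*m(E(6)) = -1810/12 = -905*⅙ = -905/6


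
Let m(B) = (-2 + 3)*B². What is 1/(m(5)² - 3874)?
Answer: -1/3249 ≈ -0.00030779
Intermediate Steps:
m(B) = B² (m(B) = 1*B² = B²)
1/(m(5)² - 3874) = 1/((5²)² - 3874) = 1/(25² - 3874) = 1/(625 - 3874) = 1/(-3249) = -1/3249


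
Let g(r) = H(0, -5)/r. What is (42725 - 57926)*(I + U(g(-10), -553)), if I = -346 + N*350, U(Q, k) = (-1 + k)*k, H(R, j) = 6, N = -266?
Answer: -3236536116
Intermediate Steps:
g(r) = 6/r
U(Q, k) = k*(-1 + k)
I = -93446 (I = -346 - 266*350 = -346 - 93100 = -93446)
(42725 - 57926)*(I + U(g(-10), -553)) = (42725 - 57926)*(-93446 - 553*(-1 - 553)) = -15201*(-93446 - 553*(-554)) = -15201*(-93446 + 306362) = -15201*212916 = -3236536116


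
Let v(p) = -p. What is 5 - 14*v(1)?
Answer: 19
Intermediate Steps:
5 - 14*v(1) = 5 - (-14) = 5 - 14*(-1) = 5 + 14 = 19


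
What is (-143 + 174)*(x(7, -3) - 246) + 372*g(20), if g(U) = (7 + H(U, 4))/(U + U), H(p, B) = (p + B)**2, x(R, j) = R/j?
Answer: -68293/30 ≈ -2276.4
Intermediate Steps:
H(p, B) = (B + p)**2
g(U) = (7 + (4 + U)**2)/(2*U) (g(U) = (7 + (4 + U)**2)/(U + U) = (7 + (4 + U)**2)/((2*U)) = (7 + (4 + U)**2)*(1/(2*U)) = (7 + (4 + U)**2)/(2*U))
(-143 + 174)*(x(7, -3) - 246) + 372*g(20) = (-143 + 174)*(7/(-3) - 246) + 372*((1/2)*(7 + (4 + 20)**2)/20) = 31*(7*(-1/3) - 246) + 372*((1/2)*(1/20)*(7 + 24**2)) = 31*(-7/3 - 246) + 372*((1/2)*(1/20)*(7 + 576)) = 31*(-745/3) + 372*((1/2)*(1/20)*583) = -23095/3 + 372*(583/40) = -23095/3 + 54219/10 = -68293/30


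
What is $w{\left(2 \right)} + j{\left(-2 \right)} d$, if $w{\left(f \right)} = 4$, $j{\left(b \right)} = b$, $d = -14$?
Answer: $32$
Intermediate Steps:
$w{\left(2 \right)} + j{\left(-2 \right)} d = 4 - -28 = 4 + 28 = 32$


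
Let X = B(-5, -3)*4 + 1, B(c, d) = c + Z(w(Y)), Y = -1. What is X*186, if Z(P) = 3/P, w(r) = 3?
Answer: -2790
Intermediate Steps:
B(c, d) = 1 + c (B(c, d) = c + 3/3 = c + 3*(⅓) = c + 1 = 1 + c)
X = -15 (X = (1 - 5)*4 + 1 = -4*4 + 1 = -16 + 1 = -15)
X*186 = -15*186 = -2790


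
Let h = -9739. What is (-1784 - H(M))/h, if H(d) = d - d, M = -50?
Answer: 1784/9739 ≈ 0.18318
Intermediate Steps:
H(d) = 0
(-1784 - H(M))/h = (-1784 - 1*0)/(-9739) = (-1784 + 0)*(-1/9739) = -1784*(-1/9739) = 1784/9739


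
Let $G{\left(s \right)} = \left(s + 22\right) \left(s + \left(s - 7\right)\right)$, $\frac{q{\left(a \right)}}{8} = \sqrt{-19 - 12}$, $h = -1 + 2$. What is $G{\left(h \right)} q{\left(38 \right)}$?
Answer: $- 920 i \sqrt{31} \approx - 5122.3 i$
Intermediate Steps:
$h = 1$
$q{\left(a \right)} = 8 i \sqrt{31}$ ($q{\left(a \right)} = 8 \sqrt{-19 - 12} = 8 \sqrt{-31} = 8 i \sqrt{31}$)
$G{\left(s \right)} = \left(-7 + 2 s\right) \left(22 + s\right)$ ($G{\left(s \right)} = \left(22 + s\right) \left(s + \left(s - 7\right)\right) = \left(22 + s\right) \left(s + \left(-7 + s\right)\right) = \left(22 + s\right) \left(-7 + 2 s\right) = \left(-7 + 2 s\right) \left(22 + s\right)$)
$G{\left(h \right)} q{\left(38 \right)} = \left(-154 + 2 \cdot 1^{2} + 37 \cdot 1\right) 8 i \sqrt{31} = \left(-154 + 2 \cdot 1 + 37\right) 8 i \sqrt{31} = \left(-154 + 2 + 37\right) 8 i \sqrt{31} = - 115 \cdot 8 i \sqrt{31} = - 920 i \sqrt{31}$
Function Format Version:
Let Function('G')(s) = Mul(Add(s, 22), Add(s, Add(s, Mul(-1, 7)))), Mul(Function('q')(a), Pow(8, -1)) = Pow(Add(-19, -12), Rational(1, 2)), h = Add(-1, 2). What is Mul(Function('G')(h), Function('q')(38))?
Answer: Mul(-920, I, Pow(31, Rational(1, 2))) ≈ Mul(-5122.3, I)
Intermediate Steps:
h = 1
Function('q')(a) = Mul(8, I, Pow(31, Rational(1, 2))) (Function('q')(a) = Mul(8, Pow(Add(-19, -12), Rational(1, 2))) = Mul(8, Pow(-31, Rational(1, 2))) = Mul(8, Mul(I, Pow(31, Rational(1, 2)))) = Mul(8, I, Pow(31, Rational(1, 2))))
Function('G')(s) = Mul(Add(-7, Mul(2, s)), Add(22, s)) (Function('G')(s) = Mul(Add(22, s), Add(s, Add(s, -7))) = Mul(Add(22, s), Add(s, Add(-7, s))) = Mul(Add(22, s), Add(-7, Mul(2, s))) = Mul(Add(-7, Mul(2, s)), Add(22, s)))
Mul(Function('G')(h), Function('q')(38)) = Mul(Add(-154, Mul(2, Pow(1, 2)), Mul(37, 1)), Mul(8, I, Pow(31, Rational(1, 2)))) = Mul(Add(-154, Mul(2, 1), 37), Mul(8, I, Pow(31, Rational(1, 2)))) = Mul(Add(-154, 2, 37), Mul(8, I, Pow(31, Rational(1, 2)))) = Mul(-115, Mul(8, I, Pow(31, Rational(1, 2)))) = Mul(-920, I, Pow(31, Rational(1, 2)))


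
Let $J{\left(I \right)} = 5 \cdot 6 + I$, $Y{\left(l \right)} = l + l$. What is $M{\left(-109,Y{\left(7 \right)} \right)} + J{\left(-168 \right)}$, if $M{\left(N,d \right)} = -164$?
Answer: $-302$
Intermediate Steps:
$Y{\left(l \right)} = 2 l$
$J{\left(I \right)} = 30 + I$
$M{\left(-109,Y{\left(7 \right)} \right)} + J{\left(-168 \right)} = -164 + \left(30 - 168\right) = -164 - 138 = -302$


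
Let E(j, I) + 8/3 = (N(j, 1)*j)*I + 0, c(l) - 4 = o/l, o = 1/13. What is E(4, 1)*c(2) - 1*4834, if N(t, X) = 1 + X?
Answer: -62562/13 ≈ -4812.5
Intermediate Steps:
o = 1/13 ≈ 0.076923
c(l) = 4 + 1/(13*l)
E(j, I) = -8/3 + 2*I*j (E(j, I) = -8/3 + (((1 + 1)*j)*I + 0) = -8/3 + ((2*j)*I + 0) = -8/3 + (2*I*j + 0) = -8/3 + 2*I*j)
E(4, 1)*c(2) - 1*4834 = (-8/3 + 2*1*4)*(4 + (1/13)/2) - 1*4834 = (-8/3 + 8)*(4 + (1/13)*(1/2)) - 4834 = 16*(4 + 1/26)/3 - 4834 = (16/3)*(105/26) - 4834 = 280/13 - 4834 = -62562/13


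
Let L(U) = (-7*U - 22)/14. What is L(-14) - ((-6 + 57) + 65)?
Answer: -774/7 ≈ -110.57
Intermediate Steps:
L(U) = -11/7 - U/2 (L(U) = (-22 - 7*U)*(1/14) = -11/7 - U/2)
L(-14) - ((-6 + 57) + 65) = (-11/7 - ½*(-14)) - ((-6 + 57) + 65) = (-11/7 + 7) - (51 + 65) = 38/7 - 1*116 = 38/7 - 116 = -774/7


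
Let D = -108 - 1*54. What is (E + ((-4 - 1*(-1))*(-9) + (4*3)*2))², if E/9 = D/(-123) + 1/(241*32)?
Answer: 394983547401249/99977380864 ≈ 3950.7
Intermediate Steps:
D = -162 (D = -108 - 54 = -162)
E = 3748401/316192 (E = 9*(-162/(-123) + 1/(241*32)) = 9*(-162*(-1/123) + (1/241)*(1/32)) = 9*(54/41 + 1/7712) = 9*(416489/316192) = 3748401/316192 ≈ 11.855)
(E + ((-4 - 1*(-1))*(-9) + (4*3)*2))² = (3748401/316192 + ((-4 - 1*(-1))*(-9) + (4*3)*2))² = (3748401/316192 + ((-4 + 1)*(-9) + 12*2))² = (3748401/316192 + (-3*(-9) + 24))² = (3748401/316192 + (27 + 24))² = (3748401/316192 + 51)² = (19874193/316192)² = 394983547401249/99977380864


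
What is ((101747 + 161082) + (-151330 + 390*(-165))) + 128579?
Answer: 175728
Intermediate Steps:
((101747 + 161082) + (-151330 + 390*(-165))) + 128579 = (262829 + (-151330 - 64350)) + 128579 = (262829 - 215680) + 128579 = 47149 + 128579 = 175728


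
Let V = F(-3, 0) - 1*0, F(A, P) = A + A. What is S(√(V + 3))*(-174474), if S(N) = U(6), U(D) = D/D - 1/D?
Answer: -145395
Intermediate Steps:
U(D) = 1 - 1/D
F(A, P) = 2*A
V = -6 (V = 2*(-3) - 1*0 = -6 + 0 = -6)
S(N) = ⅚ (S(N) = (-1 + 6)/6 = (⅙)*5 = ⅚)
S(√(V + 3))*(-174474) = (⅚)*(-174474) = -145395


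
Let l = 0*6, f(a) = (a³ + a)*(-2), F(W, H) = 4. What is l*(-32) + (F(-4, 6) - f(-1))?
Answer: 0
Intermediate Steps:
f(a) = -2*a - 2*a³ (f(a) = (a + a³)*(-2) = -2*a - 2*a³)
l = 0
l*(-32) + (F(-4, 6) - f(-1)) = 0*(-32) + (4 - (-2)*(-1)*(1 + (-1)²)) = 0 + (4 - (-2)*(-1)*(1 + 1)) = 0 + (4 - (-2)*(-1)*2) = 0 + (4 - 1*4) = 0 + (4 - 4) = 0 + 0 = 0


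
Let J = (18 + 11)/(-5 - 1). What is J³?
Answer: -24389/216 ≈ -112.91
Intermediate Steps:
J = -29/6 (J = 29/(-6) = 29*(-⅙) = -29/6 ≈ -4.8333)
J³ = (-29/6)³ = -24389/216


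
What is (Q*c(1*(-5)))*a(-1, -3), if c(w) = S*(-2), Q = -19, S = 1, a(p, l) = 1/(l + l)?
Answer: -19/3 ≈ -6.3333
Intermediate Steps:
a(p, l) = 1/(2*l)
c(w) = -2 (c(w) = 1*(-2) = -2)
(Q*c(1*(-5)))*a(-1, -3) = (-19*(-2))*((1/2)/(-3)) = 38*((1/2)*(-1/3)) = 38*(-1/6) = -19/3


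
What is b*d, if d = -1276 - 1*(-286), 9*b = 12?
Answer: -1320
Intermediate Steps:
b = 4/3 (b = (⅑)*12 = 4/3 ≈ 1.3333)
d = -990 (d = -1276 + 286 = -990)
b*d = (4/3)*(-990) = -1320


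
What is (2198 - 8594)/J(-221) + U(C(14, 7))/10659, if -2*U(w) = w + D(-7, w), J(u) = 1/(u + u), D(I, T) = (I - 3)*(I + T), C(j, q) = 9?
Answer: 5478788017/1938 ≈ 2.8270e+6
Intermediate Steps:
D(I, T) = (-3 + I)*(I + T)
J(u) = 1/(2*u)
U(w) = -35 + 9*w/2 (U(w) = -(w + ((-7)**2 - 3*(-7) - 3*w - 7*w))/2 = -(w + (49 + 21 - 3*w - 7*w))/2 = -(w + (70 - 10*w))/2 = -(70 - 9*w)/2 = -35 + 9*w/2)
(2198 - 8594)/J(-221) + U(C(14, 7))/10659 = (2198 - 8594)/(((1/2)/(-221))) + (-35 + (9/2)*9)/10659 = -6396/((1/2)*(-1/221)) + (-35 + 81/2)*(1/10659) = -6396/(-1/442) + (11/2)*(1/10659) = -6396*(-442) + 1/1938 = 2827032 + 1/1938 = 5478788017/1938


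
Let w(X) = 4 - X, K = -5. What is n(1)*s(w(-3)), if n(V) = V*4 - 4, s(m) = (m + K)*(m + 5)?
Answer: 0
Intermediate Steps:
s(m) = (-5 + m)*(5 + m) (s(m) = (m - 5)*(m + 5) = (-5 + m)*(5 + m))
n(V) = -4 + 4*V (n(V) = 4*V - 4 = -4 + 4*V)
n(1)*s(w(-3)) = (-4 + 4*1)*(-25 + (4 - 1*(-3))²) = (-4 + 4)*(-25 + (4 + 3)²) = 0*(-25 + 7²) = 0*(-25 + 49) = 0*24 = 0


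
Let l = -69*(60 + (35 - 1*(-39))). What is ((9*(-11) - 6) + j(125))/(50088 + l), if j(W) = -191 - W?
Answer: -421/40842 ≈ -0.010308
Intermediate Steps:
l = -9246 (l = -69*(60 + (35 + 39)) = -69*(60 + 74) = -69*134 = -9246)
((9*(-11) - 6) + j(125))/(50088 + l) = ((9*(-11) - 6) + (-191 - 1*125))/(50088 - 9246) = ((-99 - 6) + (-191 - 125))/40842 = (-105 - 316)*(1/40842) = -421*1/40842 = -421/40842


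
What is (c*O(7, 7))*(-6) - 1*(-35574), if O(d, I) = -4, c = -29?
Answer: 34878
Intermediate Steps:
(c*O(7, 7))*(-6) - 1*(-35574) = -29*(-4)*(-6) - 1*(-35574) = 116*(-6) + 35574 = -696 + 35574 = 34878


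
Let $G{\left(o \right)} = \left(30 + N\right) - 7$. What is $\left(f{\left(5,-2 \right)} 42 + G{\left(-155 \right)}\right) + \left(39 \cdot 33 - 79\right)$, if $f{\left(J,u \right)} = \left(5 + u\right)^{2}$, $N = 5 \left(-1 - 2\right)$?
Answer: $1594$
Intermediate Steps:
$N = -15$ ($N = 5 \left(-3\right) = -15$)
$G{\left(o \right)} = 8$ ($G{\left(o \right)} = \left(30 - 15\right) - 7 = 15 - 7 = 8$)
$\left(f{\left(5,-2 \right)} 42 + G{\left(-155 \right)}\right) + \left(39 \cdot 33 - 79\right) = \left(\left(5 - 2\right)^{2} \cdot 42 + 8\right) + \left(39 \cdot 33 - 79\right) = \left(3^{2} \cdot 42 + 8\right) + \left(1287 - 79\right) = \left(9 \cdot 42 + 8\right) + 1208 = \left(378 + 8\right) + 1208 = 386 + 1208 = 1594$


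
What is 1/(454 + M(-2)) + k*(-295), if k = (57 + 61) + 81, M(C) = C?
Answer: -26534659/452 ≈ -58705.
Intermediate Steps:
k = 199 (k = 118 + 81 = 199)
1/(454 + M(-2)) + k*(-295) = 1/(454 - 2) + 199*(-295) = 1/452 - 58705 = -26534659/452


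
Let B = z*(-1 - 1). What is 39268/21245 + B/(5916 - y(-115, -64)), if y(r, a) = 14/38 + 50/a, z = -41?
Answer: 142313215692/76422067855 ≈ 1.8622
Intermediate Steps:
y(r, a) = 7/19 + 50/a (y(r, a) = 14*(1/38) + 50/a = 7/19 + 50/a)
B = 82 (B = -41*(-1 - 1) = -41*(-2) = 82)
39268/21245 + B/(5916 - y(-115, -64)) = 39268/21245 + 82/(5916 - (7/19 + 50/(-64))) = 39268*(1/21245) + 82/(5916 - (7/19 + 50*(-1/64))) = 39268/21245 + 82/(5916 - (7/19 - 25/32)) = 39268/21245 + 82/(5916 - 1*(-251/608)) = 39268/21245 + 82/(5916 + 251/608) = 39268/21245 + 82/(3597179/608) = 39268/21245 + 82*(608/3597179) = 39268/21245 + 49856/3597179 = 142313215692/76422067855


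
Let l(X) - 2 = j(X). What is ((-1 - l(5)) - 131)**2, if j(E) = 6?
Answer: 19600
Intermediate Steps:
l(X) = 8 (l(X) = 2 + 6 = 8)
((-1 - l(5)) - 131)**2 = ((-1 - 1*8) - 131)**2 = ((-1 - 8) - 131)**2 = (-9 - 131)**2 = (-140)**2 = 19600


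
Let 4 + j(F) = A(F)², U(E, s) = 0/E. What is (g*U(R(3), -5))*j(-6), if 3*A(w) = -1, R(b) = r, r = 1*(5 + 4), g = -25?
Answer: 0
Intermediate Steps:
r = 9 (r = 1*9 = 9)
R(b) = 9
A(w) = -⅓ (A(w) = (⅓)*(-1) = -⅓)
U(E, s) = 0
j(F) = -35/9 (j(F) = -4 + (-⅓)² = -4 + ⅑ = -35/9)
(g*U(R(3), -5))*j(-6) = -25*0*(-35/9) = 0*(-35/9) = 0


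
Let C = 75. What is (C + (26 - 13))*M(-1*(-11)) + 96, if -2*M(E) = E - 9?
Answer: 8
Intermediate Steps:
M(E) = 9/2 - E/2 (M(E) = -(E - 9)/2 = -(-9 + E)/2 = 9/2 - E/2)
(C + (26 - 13))*M(-1*(-11)) + 96 = (75 + (26 - 13))*(9/2 - (-1)*(-11)/2) + 96 = (75 + 13)*(9/2 - 1/2*11) + 96 = 88*(9/2 - 11/2) + 96 = 88*(-1) + 96 = -88 + 96 = 8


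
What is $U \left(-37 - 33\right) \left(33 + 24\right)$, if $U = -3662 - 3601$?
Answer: $28979370$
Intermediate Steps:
$U = -7263$
$U \left(-37 - 33\right) \left(33 + 24\right) = - 7263 \left(-37 - 33\right) \left(33 + 24\right) = - 7263 \left(-37 - 33\right) 57 = - 7263 \left(\left(-70\right) 57\right) = \left(-7263\right) \left(-3990\right) = 28979370$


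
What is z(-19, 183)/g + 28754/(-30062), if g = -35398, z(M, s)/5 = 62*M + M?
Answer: -418956511/532067338 ≈ -0.78741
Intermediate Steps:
z(M, s) = 315*M (z(M, s) = 5*(62*M + M) = 5*(63*M) = 315*M)
z(-19, 183)/g + 28754/(-30062) = (315*(-19))/(-35398) + 28754/(-30062) = -5985*(-1/35398) + 28754*(-1/30062) = 5985/35398 - 14377/15031 = -418956511/532067338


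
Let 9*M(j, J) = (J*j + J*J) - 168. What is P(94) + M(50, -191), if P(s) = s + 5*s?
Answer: 10613/3 ≈ 3537.7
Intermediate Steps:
M(j, J) = -56/3 + J**2/9 + J*j/9 (M(j, J) = ((J*j + J*J) - 168)/9 = ((J*j + J**2) - 168)/9 = ((J**2 + J*j) - 168)/9 = (-168 + J**2 + J*j)/9 = -56/3 + J**2/9 + J*j/9)
P(s) = 6*s
P(94) + M(50, -191) = 6*94 + (-56/3 + (1/9)*(-191)**2 + (1/9)*(-191)*50) = 564 + (-56/3 + (1/9)*36481 - 9550/9) = 564 + (-56/3 + 36481/9 - 9550/9) = 564 + 8921/3 = 10613/3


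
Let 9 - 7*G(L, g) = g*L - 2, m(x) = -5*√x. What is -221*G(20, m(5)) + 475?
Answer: 894/7 - 22100*√5/7 ≈ -6931.9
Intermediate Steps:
G(L, g) = 11/7 - L*g/7 (G(L, g) = 9/7 - (g*L - 2)/7 = 9/7 - (L*g - 2)/7 = 9/7 - (-2 + L*g)/7 = 9/7 + (2/7 - L*g/7) = 11/7 - L*g/7)
-221*G(20, m(5)) + 475 = -221*(11/7 - ⅐*20*(-5*√5)) + 475 = -221*(11/7 + 100*√5/7) + 475 = (-2431/7 - 22100*√5/7) + 475 = 894/7 - 22100*√5/7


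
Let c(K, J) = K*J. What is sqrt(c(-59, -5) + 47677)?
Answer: 2*sqrt(11993) ≈ 219.03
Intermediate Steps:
c(K, J) = J*K
sqrt(c(-59, -5) + 47677) = sqrt(-5*(-59) + 47677) = sqrt(295 + 47677) = sqrt(47972) = 2*sqrt(11993)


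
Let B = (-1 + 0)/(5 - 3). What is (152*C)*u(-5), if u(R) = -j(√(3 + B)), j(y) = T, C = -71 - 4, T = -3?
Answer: -34200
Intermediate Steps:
B = -½ (B = -1/2 = -1*½ = -½ ≈ -0.50000)
C = -75
j(y) = -3
u(R) = 3 (u(R) = -1*(-3) = 3)
(152*C)*u(-5) = (152*(-75))*3 = -11400*3 = -34200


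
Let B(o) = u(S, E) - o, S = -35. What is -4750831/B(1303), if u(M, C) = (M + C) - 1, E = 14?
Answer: 4750831/1325 ≈ 3585.5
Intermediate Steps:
u(M, C) = -1 + C + M (u(M, C) = (C + M) - 1 = -1 + C + M)
B(o) = -22 - o (B(o) = (-1 + 14 - 35) - o = -22 - o)
-4750831/B(1303) = -4750831/(-22 - 1*1303) = -4750831/(-22 - 1303) = -4750831/(-1325) = -4750831*(-1/1325) = 4750831/1325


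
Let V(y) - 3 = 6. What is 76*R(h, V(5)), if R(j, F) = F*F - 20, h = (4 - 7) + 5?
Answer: 4636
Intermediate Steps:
V(y) = 9 (V(y) = 3 + 6 = 9)
h = 2 (h = -3 + 5 = 2)
R(j, F) = -20 + F² (R(j, F) = F² - 20 = -20 + F²)
76*R(h, V(5)) = 76*(-20 + 9²) = 76*(-20 + 81) = 76*61 = 4636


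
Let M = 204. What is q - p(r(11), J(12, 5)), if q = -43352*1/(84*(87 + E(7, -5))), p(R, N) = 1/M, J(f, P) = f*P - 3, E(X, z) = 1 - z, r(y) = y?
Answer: -737635/132804 ≈ -5.5543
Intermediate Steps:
J(f, P) = -3 + P*f (J(f, P) = P*f - 3 = -3 + P*f)
p(R, N) = 1/204
q = -10838/1953 (q = -43352*1/(84*(87 + (1 - 1*(-5)))) = -43352*1/(84*(87 + (1 + 5))) = -43352*1/(84*(87 + 6)) = -43352/(93*84) = -43352/7812 = -43352*1/7812 = -10838/1953 ≈ -5.5494)
q - p(r(11), J(12, 5)) = -10838/1953 - 1*1/204 = -10838/1953 - 1/204 = -737635/132804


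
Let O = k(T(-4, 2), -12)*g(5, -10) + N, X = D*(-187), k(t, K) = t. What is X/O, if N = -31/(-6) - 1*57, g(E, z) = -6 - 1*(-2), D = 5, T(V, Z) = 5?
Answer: 5610/431 ≈ 13.016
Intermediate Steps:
g(E, z) = -4 (g(E, z) = -6 + 2 = -4)
N = -311/6 (N = -31*(-⅙) - 57 = 31/6 - 57 = -311/6 ≈ -51.833)
X = -935 (X = 5*(-187) = -935)
O = -431/6 (O = 5*(-4) - 311/6 = -20 - 311/6 = -431/6 ≈ -71.833)
X/O = -935/(-431/6) = -935*(-6/431) = 5610/431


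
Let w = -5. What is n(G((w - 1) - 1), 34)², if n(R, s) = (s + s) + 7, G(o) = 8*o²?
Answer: 5625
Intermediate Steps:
n(R, s) = 7 + 2*s (n(R, s) = 2*s + 7 = 7 + 2*s)
n(G((w - 1) - 1), 34)² = (7 + 2*34)² = (7 + 68)² = 75² = 5625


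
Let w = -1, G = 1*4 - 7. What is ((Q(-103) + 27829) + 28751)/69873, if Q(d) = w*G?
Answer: 18861/23291 ≈ 0.80980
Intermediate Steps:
G = -3 (G = 4 - 7 = -3)
Q(d) = 3 (Q(d) = -1*(-3) = 3)
((Q(-103) + 27829) + 28751)/69873 = ((3 + 27829) + 28751)/69873 = (27832 + 28751)*(1/69873) = 56583*(1/69873) = 18861/23291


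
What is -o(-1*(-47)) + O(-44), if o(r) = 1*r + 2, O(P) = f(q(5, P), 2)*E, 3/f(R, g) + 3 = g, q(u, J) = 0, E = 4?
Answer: -61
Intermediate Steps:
f(R, g) = 3/(-3 + g)
O(P) = -12 (O(P) = (3/(-3 + 2))*4 = (3/(-1))*4 = (3*(-1))*4 = -3*4 = -12)
o(r) = 2 + r (o(r) = r + 2 = 2 + r)
-o(-1*(-47)) + O(-44) = -(2 - 1*(-47)) - 12 = -(2 + 47) - 12 = -1*49 - 12 = -49 - 12 = -61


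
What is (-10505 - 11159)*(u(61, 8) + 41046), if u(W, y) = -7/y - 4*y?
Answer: -888508340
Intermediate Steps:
(-10505 - 11159)*(u(61, 8) + 41046) = (-10505 - 11159)*((-7/8 - 4*8) + 41046) = -21664*((-7*1/8 - 32) + 41046) = -21664*((-7/8 - 32) + 41046) = -21664*(-263/8 + 41046) = -21664*328105/8 = -888508340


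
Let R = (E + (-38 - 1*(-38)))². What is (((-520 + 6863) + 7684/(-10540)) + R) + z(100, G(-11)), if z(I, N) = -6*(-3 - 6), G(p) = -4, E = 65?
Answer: 1646297/155 ≈ 10621.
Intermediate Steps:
z(I, N) = 54 (z(I, N) = -6*(-9) = 54)
R = 4225 (R = (65 + (-38 - 1*(-38)))² = (65 + (-38 + 38))² = (65 + 0)² = 65² = 4225)
(((-520 + 6863) + 7684/(-10540)) + R) + z(100, G(-11)) = (((-520 + 6863) + 7684/(-10540)) + 4225) + 54 = ((6343 + 7684*(-1/10540)) + 4225) + 54 = ((6343 - 113/155) + 4225) + 54 = (983052/155 + 4225) + 54 = 1637927/155 + 54 = 1646297/155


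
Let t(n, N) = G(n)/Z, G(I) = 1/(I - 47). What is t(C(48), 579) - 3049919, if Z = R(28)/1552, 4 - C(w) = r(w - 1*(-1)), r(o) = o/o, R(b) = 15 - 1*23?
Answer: -67098121/22 ≈ -3.0499e+6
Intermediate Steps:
R(b) = -8 (R(b) = 15 - 23 = -8)
G(I) = 1/(-47 + I)
r(o) = 1
C(w) = 3 (C(w) = 4 - 1*1 = 4 - 1 = 3)
Z = -1/194 (Z = -8/1552 = -8*1/1552 = -1/194 ≈ -0.0051546)
t(n, N) = -194/(-47 + n) (t(n, N) = 1/((-47 + n)*(-1/194)) = -194/(-47 + n))
t(C(48), 579) - 3049919 = -194/(-47 + 3) - 3049919 = -194/(-44) - 3049919 = -194*(-1/44) - 3049919 = 97/22 - 3049919 = -67098121/22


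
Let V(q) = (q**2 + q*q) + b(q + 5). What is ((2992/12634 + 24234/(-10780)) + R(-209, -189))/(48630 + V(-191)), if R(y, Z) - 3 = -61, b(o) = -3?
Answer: -291900027/591419839010 ≈ -0.00049356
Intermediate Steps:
R(y, Z) = -58 (R(y, Z) = 3 - 61 = -58)
V(q) = -3 + 2*q**2 (V(q) = (q**2 + q*q) - 3 = (q**2 + q**2) - 3 = 2*q**2 - 3 = -3 + 2*q**2)
((2992/12634 + 24234/(-10780)) + R(-209, -189))/(48630 + V(-191)) = ((2992/12634 + 24234/(-10780)) - 58)/(48630 + (-3 + 2*(-191)**2)) = ((2992*(1/12634) + 24234*(-1/10780)) - 58)/(48630 + (-3 + 2*36481)) = ((1496/6317 - 1731/770) - 58)/(48630 + (-3 + 72962)) = (-9782807/4864090 - 58)/(48630 + 72959) = -291900027/4864090/121589 = -291900027/4864090*1/121589 = -291900027/591419839010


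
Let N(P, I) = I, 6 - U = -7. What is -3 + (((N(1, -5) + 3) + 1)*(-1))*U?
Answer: 10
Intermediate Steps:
U = 13 (U = 6 - 1*(-7) = 6 + 7 = 13)
-3 + (((N(1, -5) + 3) + 1)*(-1))*U = -3 + (((-5 + 3) + 1)*(-1))*13 = -3 + ((-2 + 1)*(-1))*13 = -3 - 1*(-1)*13 = -3 + 1*13 = -3 + 13 = 10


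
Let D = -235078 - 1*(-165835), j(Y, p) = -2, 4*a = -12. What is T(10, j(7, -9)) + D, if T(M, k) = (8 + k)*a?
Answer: -69261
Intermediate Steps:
a = -3 (a = (¼)*(-12) = -3)
T(M, k) = -24 - 3*k (T(M, k) = (8 + k)*(-3) = -24 - 3*k)
D = -69243 (D = -235078 + 165835 = -69243)
T(10, j(7, -9)) + D = (-24 - 3*(-2)) - 69243 = (-24 + 6) - 69243 = -18 - 69243 = -69261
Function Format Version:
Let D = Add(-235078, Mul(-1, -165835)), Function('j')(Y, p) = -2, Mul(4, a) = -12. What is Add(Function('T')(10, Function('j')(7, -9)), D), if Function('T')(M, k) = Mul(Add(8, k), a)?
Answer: -69261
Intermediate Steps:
a = -3 (a = Mul(Rational(1, 4), -12) = -3)
Function('T')(M, k) = Add(-24, Mul(-3, k)) (Function('T')(M, k) = Mul(Add(8, k), -3) = Add(-24, Mul(-3, k)))
D = -69243 (D = Add(-235078, 165835) = -69243)
Add(Function('T')(10, Function('j')(7, -9)), D) = Add(Add(-24, Mul(-3, -2)), -69243) = Add(Add(-24, 6), -69243) = Add(-18, -69243) = -69261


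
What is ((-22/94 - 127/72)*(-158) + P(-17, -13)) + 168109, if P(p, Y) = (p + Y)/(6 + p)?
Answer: 3134770777/18612 ≈ 1.6843e+5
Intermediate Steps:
P(p, Y) = (Y + p)/(6 + p)
((-22/94 - 127/72)*(-158) + P(-17, -13)) + 168109 = ((-22/94 - 127/72)*(-158) + (-13 - 17)/(6 - 17)) + 168109 = ((-22*1/94 - 127*1/72)*(-158) - 30/(-11)) + 168109 = ((-11/47 - 127/72)*(-158) - 1/11*(-30)) + 168109 = (-6761/3384*(-158) + 30/11) + 168109 = (534119/1692 + 30/11) + 168109 = 5926069/18612 + 168109 = 3134770777/18612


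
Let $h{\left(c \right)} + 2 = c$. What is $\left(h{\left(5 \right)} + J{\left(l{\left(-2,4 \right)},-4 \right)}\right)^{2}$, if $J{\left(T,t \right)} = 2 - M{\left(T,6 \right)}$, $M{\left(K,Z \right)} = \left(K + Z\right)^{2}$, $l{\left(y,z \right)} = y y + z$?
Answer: $36481$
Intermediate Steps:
$l{\left(y,z \right)} = z + y^{2}$ ($l{\left(y,z \right)} = y^{2} + z = z + y^{2}$)
$h{\left(c \right)} = -2 + c$
$J{\left(T,t \right)} = 2 - \left(6 + T\right)^{2}$ ($J{\left(T,t \right)} = 2 - \left(T + 6\right)^{2} = 2 - \left(6 + T\right)^{2}$)
$\left(h{\left(5 \right)} + J{\left(l{\left(-2,4 \right)},-4 \right)}\right)^{2} = \left(\left(-2 + 5\right) + \left(2 - \left(6 + \left(4 + \left(-2\right)^{2}\right)\right)^{2}\right)\right)^{2} = \left(3 + \left(2 - \left(6 + \left(4 + 4\right)\right)^{2}\right)\right)^{2} = \left(3 + \left(2 - \left(6 + 8\right)^{2}\right)\right)^{2} = \left(3 + \left(2 - 14^{2}\right)\right)^{2} = \left(3 + \left(2 - 196\right)\right)^{2} = \left(3 - 194\right)^{2} = \left(-191\right)^{2} = 36481$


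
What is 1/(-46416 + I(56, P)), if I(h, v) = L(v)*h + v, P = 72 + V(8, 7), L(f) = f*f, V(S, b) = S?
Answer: 1/312064 ≈ 3.2045e-6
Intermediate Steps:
L(f) = f²
P = 80 (P = 72 + 8 = 80)
I(h, v) = v + h*v² (I(h, v) = v²*h + v = h*v² + v = v + h*v²)
1/(-46416 + I(56, P)) = 1/(-46416 + 80*(1 + 56*80)) = 1/(-46416 + 80*(1 + 4480)) = 1/(-46416 + 80*4481) = 1/(-46416 + 358480) = 1/312064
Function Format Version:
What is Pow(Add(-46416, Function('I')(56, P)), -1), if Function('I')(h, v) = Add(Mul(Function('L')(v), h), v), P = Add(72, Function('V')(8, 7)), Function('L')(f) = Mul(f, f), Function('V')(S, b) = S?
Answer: Rational(1, 312064) ≈ 3.2045e-6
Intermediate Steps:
Function('L')(f) = Pow(f, 2)
P = 80 (P = Add(72, 8) = 80)
Function('I')(h, v) = Add(v, Mul(h, Pow(v, 2))) (Function('I')(h, v) = Add(Mul(Pow(v, 2), h), v) = Add(Mul(h, Pow(v, 2)), v) = Add(v, Mul(h, Pow(v, 2))))
Pow(Add(-46416, Function('I')(56, P)), -1) = Pow(Add(-46416, Mul(80, Add(1, Mul(56, 80)))), -1) = Pow(Add(-46416, Mul(80, Add(1, 4480))), -1) = Pow(Add(-46416, Mul(80, 4481)), -1) = Pow(Add(-46416, 358480), -1) = Pow(312064, -1) = Rational(1, 312064)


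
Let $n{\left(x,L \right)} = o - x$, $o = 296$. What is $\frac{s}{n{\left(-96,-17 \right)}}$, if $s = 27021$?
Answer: $\frac{27021}{392} \approx 68.931$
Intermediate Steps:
$n{\left(x,L \right)} = 296 - x$
$\frac{s}{n{\left(-96,-17 \right)}} = \frac{27021}{296 - -96} = \frac{27021}{296 + 96} = \frac{27021}{392}$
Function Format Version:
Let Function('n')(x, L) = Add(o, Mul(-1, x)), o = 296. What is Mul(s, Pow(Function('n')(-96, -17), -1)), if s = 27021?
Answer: Rational(27021, 392) ≈ 68.931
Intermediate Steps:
Function('n')(x, L) = Add(296, Mul(-1, x))
Mul(s, Pow(Function('n')(-96, -17), -1)) = Mul(27021, Pow(Add(296, Mul(-1, -96)), -1)) = Mul(27021, Pow(Add(296, 96), -1)) = Mul(27021, Pow(392, -1)) = Mul(27021, Rational(1, 392)) = Rational(27021, 392)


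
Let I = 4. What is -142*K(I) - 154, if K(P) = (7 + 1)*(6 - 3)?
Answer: -3562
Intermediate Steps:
K(P) = 24 (K(P) = 8*3 = 24)
-142*K(I) - 154 = -142*24 - 154 = -3408 - 154 = -3562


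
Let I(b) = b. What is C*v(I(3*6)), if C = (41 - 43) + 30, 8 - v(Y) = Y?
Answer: -280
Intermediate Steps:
v(Y) = 8 - Y
C = 28 (C = -2 + 30 = 28)
C*v(I(3*6)) = 28*(8 - 3*6) = 28*(8 - 1*18) = 28*(8 - 18) = 28*(-10) = -280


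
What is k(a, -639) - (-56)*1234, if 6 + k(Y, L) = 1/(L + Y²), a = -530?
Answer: 19365474579/280261 ≈ 69098.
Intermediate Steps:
k(Y, L) = -6 + 1/(L + Y²)
k(a, -639) - (-56)*1234 = (1 - 6*(-639) - 6*(-530)²)/(-639 + (-530)²) - (-56)*1234 = (1 + 3834 - 6*280900)/(-639 + 280900) - 1*(-69104) = (1 + 3834 - 1685400)/280261 + 69104 = (1/280261)*(-1681565) + 69104 = -1681565/280261 + 69104 = 19365474579/280261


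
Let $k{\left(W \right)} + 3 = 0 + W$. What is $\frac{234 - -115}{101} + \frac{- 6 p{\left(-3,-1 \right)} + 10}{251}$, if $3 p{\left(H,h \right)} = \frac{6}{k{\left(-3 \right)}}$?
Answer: $\frac{88811}{25351} \approx 3.5033$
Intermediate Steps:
$k{\left(W \right)} = -3 + W$ ($k{\left(W \right)} = -3 + \left(0 + W\right) = -3 + W$)
$p{\left(H,h \right)} = - \frac{1}{3}$ ($p{\left(H,h \right)} = \frac{6 \frac{1}{-3 - 3}}{3} = \frac{6 \frac{1}{-6}}{3} = \frac{6 \left(- \frac{1}{6}\right)}{3} = \frac{1}{3} \left(-1\right) = - \frac{1}{3}$)
$\frac{234 - -115}{101} + \frac{- 6 p{\left(-3,-1 \right)} + 10}{251} = \frac{234 - -115}{101} + \frac{\left(-6\right) \left(- \frac{1}{3}\right) + 10}{251} = \left(234 + 115\right) \frac{1}{101} + \left(2 + 10\right) \frac{1}{251} = 349 \cdot \frac{1}{101} + 12 \cdot \frac{1}{251} = \frac{349}{101} + \frac{12}{251} = \frac{88811}{25351}$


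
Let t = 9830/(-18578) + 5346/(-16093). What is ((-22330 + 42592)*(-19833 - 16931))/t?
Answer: 1446173227867368/1672157 ≈ 8.6486e+8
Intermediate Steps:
t = -1672157/1941401 (t = 9830*(-1/18578) + 5346*(-1/16093) = -4915/9289 - 486/1463 = -1672157/1941401 ≈ -0.86131)
((-22330 + 42592)*(-19833 - 16931))/t = ((-22330 + 42592)*(-19833 - 16931))/(-1672157/1941401) = (20262*(-36764))*(-1941401/1672157) = -744912168*(-1941401/1672157) = 1446173227867368/1672157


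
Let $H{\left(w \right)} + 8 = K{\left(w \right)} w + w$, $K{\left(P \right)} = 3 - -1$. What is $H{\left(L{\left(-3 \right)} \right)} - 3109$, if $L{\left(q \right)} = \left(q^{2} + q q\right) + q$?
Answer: $-3042$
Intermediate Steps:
$K{\left(P \right)} = 4$ ($K{\left(P \right)} = 3 + 1 = 4$)
$L{\left(q \right)} = q + 2 q^{2}$ ($L{\left(q \right)} = \left(q^{2} + q^{2}\right) + q = 2 q^{2} + q = q + 2 q^{2}$)
$H{\left(w \right)} = -8 + 5 w$ ($H{\left(w \right)} = -8 + \left(4 w + w\right) = -8 + 5 w$)
$H{\left(L{\left(-3 \right)} \right)} - 3109 = \left(-8 + 5 \left(- 3 \left(1 + 2 \left(-3\right)\right)\right)\right) - 3109 = \left(-8 + 5 \left(- 3 \left(1 - 6\right)\right)\right) - 3109 = \left(-8 + 5 \left(\left(-3\right) \left(-5\right)\right)\right) - 3109 = \left(-8 + 5 \cdot 15\right) - 3109 = \left(-8 + 75\right) - 3109 = 67 - 3109 = -3042$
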